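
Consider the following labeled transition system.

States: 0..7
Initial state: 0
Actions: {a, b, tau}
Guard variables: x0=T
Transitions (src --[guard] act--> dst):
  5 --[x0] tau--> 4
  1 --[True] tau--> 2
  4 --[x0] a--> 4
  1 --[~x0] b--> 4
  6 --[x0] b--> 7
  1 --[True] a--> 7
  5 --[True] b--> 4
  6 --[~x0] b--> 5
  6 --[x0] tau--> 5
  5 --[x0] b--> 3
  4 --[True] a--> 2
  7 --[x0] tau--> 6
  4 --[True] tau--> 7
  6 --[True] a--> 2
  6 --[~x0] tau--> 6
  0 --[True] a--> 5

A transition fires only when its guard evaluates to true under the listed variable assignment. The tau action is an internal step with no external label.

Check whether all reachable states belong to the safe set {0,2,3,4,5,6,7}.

Inv-set: {0,2,3,4,5,6,7}
R = {0,2,3,4,5,6,7}
  0: ok
  2: ok
  3: ok
  4: ok
  5: ok
  6: ok
  7: ok

Answer: INVARIANT HOLDS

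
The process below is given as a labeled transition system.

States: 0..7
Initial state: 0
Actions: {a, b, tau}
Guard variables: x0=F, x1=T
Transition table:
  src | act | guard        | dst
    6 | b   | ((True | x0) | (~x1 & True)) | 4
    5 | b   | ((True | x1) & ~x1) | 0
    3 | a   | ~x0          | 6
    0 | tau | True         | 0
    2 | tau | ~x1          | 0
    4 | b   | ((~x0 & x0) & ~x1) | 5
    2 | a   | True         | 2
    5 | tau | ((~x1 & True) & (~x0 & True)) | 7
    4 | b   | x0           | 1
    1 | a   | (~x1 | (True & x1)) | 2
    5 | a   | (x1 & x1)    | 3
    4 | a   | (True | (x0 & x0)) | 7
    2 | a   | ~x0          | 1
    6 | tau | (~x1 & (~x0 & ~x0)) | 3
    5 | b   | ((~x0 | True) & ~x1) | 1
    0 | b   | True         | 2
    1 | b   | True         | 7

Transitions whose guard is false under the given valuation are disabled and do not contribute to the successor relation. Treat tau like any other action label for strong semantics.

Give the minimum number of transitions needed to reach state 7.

Answer: 3

Working:
BFS to 7:
  L0 = {0}
  L1 = {2}
  L2 = {1}
  L3 = {7}
7 enters at depth 3; path b·a·b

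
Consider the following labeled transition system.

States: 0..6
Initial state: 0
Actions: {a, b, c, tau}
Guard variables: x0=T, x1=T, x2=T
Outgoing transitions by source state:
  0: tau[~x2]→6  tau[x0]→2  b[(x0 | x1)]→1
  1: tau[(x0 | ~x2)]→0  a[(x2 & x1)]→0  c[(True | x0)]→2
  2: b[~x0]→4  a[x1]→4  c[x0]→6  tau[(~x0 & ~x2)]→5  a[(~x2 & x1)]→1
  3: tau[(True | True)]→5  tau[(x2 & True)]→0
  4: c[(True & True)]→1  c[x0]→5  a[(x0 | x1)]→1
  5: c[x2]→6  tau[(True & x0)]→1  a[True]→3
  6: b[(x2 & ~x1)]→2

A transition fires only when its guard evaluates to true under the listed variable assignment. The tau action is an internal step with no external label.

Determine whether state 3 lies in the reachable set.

After dropping false guards: 15 live edges.
depth 0: {0}
depth 1: {1,2}  now seen {0,1,2}
depth 2: {4,6}  now seen {0,1,2,4,6}
depth 3: {5}  now seen {0,1,2,4,5,6}
depth 4: {3}  now seen {0,1,2,3,4,5,6}
Reach set: {0,1,2,3,4,5,6}
witness 3: tau·a·c·a

Answer: REACHABLE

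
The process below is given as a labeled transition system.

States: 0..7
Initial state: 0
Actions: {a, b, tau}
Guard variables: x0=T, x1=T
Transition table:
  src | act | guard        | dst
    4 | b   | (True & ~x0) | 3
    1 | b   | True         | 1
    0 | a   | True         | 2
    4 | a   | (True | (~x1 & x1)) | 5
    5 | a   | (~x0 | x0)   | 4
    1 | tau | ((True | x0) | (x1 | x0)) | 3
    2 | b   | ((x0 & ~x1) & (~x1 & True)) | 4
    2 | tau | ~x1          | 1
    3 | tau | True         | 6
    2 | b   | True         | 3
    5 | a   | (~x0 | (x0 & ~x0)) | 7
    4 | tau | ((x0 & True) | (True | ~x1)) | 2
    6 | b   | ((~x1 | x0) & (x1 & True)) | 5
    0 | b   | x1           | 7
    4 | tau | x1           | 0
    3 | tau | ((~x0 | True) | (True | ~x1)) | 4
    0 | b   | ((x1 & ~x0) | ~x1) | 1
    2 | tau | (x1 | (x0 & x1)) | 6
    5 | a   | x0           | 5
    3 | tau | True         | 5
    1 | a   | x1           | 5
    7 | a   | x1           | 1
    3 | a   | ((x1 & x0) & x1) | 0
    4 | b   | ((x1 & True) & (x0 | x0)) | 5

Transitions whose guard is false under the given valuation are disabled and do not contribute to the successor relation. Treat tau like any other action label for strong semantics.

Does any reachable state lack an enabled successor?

Reachable = {0,1,2,3,4,5,6,7}
  0: a→2  b→7  [deg 2]
  1: a→5  b→1  tau→3  [deg 3]
  2: b→3  tau→6  [deg 2]
  3: a→0  tau→4  tau→5  tau→6  [deg 4]
  4: a→5  b→5  tau→0  tau→2  [deg 4]
  5: a→4  a→5  [deg 2]
  6: b→5  [deg 1]
  7: a→1  [deg 1]

Answer: DEADLOCK-FREE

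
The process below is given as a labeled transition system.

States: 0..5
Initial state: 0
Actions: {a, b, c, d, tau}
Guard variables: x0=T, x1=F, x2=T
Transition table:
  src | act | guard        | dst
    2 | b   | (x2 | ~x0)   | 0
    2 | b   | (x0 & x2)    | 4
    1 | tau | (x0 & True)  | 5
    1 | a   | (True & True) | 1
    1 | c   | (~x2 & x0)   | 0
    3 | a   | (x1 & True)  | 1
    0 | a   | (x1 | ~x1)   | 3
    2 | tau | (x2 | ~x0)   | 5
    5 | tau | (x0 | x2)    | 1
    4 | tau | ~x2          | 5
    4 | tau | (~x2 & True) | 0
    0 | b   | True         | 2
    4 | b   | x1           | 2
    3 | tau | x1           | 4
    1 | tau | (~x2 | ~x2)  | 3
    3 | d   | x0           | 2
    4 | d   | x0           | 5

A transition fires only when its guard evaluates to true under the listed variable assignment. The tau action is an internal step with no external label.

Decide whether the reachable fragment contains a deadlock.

Answer: DEADLOCK-FREE

Trace:
Reach set: {0,1,2,3,4,5}
  0: a→3  b→2  [2 out]
  1: a→1  tau→5  [2 out]
  2: b→0  b→4  tau→5  [3 out]
  3: d→2  [1 out]
  4: d→5  [1 out]
  5: tau→1  [1 out]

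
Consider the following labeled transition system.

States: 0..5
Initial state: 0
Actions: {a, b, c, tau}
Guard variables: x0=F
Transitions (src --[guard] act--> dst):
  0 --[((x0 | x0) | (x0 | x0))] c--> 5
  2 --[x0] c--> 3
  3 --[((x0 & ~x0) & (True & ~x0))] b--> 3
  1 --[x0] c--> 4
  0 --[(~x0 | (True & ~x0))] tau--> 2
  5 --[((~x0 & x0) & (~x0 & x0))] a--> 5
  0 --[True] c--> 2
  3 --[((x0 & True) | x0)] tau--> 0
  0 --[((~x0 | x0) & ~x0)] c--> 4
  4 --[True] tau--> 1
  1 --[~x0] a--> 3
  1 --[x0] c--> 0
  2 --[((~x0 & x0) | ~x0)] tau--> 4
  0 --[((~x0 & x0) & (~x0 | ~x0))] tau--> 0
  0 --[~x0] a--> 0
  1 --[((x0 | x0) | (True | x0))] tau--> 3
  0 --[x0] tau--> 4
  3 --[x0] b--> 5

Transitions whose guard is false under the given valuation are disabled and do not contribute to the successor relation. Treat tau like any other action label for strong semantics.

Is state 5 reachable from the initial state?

After dropping false guards: 8 live edges.
L0 = {0}
L1 = {2,4}  cumulative {0,2,4}
L2 = {1}  cumulative {0,1,2,4}
L3 = {3}  cumulative {0,1,2,3,4}
Reachable = {0,1,2,3,4}

Answer: UNREACHABLE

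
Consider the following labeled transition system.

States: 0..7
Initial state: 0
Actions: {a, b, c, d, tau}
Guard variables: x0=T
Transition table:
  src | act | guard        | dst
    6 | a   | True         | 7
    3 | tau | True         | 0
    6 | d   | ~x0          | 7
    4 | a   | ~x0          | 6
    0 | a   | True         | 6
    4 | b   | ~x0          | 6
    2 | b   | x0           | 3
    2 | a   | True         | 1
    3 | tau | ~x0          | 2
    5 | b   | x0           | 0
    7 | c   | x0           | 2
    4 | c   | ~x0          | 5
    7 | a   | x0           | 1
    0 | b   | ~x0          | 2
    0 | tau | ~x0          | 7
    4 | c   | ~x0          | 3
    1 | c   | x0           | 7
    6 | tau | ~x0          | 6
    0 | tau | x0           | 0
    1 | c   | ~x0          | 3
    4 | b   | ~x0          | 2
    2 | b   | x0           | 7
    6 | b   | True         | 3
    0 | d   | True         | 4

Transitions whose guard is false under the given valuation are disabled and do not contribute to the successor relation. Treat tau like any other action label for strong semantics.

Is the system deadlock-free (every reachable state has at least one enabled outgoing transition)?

R = {0,1,2,3,4,6,7}
  0: a→6  d→4  tau→0  [deg 3]
  1: c→7  [deg 1]
  2: a→1  b→3  b→7  [deg 3]
  3: tau→0  [deg 1]
  4: ∅  [STUCK]
  6: a→7  b→3  [deg 2]
  7: a→1  c→2  [deg 2]
trace reaching 4: d

Answer: DEADLOCK at state 4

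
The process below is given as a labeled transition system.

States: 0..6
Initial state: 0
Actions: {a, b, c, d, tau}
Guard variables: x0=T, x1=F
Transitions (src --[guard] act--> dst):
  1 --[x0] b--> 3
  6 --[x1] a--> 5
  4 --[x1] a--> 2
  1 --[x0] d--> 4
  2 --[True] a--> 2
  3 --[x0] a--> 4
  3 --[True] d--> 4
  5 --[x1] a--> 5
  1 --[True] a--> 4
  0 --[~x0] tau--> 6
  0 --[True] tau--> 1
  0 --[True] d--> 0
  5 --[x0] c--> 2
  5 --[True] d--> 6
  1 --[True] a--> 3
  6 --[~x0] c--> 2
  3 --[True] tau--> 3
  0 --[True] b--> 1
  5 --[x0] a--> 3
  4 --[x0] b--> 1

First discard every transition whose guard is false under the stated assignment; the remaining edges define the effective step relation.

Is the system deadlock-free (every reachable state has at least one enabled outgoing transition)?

R = {0,1,3,4}
  0: b→1  d→0  tau→1  [3 out]
  1: a→3  a→4  b→3  d→4  [4 out]
  3: a→4  d→4  tau→3  [3 out]
  4: b→1  [1 out]

Answer: DEADLOCK-FREE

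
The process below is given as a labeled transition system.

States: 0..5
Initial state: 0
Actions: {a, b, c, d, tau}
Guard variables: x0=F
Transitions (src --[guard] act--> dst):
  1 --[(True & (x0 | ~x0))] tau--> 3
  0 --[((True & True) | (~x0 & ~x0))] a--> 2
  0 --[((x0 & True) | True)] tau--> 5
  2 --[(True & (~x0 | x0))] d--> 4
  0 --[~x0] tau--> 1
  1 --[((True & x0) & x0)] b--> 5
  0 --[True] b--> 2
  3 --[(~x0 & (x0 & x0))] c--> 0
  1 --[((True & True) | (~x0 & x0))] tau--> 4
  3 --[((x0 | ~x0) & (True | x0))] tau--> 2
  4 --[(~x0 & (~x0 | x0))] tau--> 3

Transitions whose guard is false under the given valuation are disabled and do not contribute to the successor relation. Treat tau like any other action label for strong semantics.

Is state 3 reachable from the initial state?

Answer: REACHABLE

Trace:
Guard filter leaves 9 enabled edge(s).
depth 0: {0}
depth 1: {1,2,5}  total {0,1,2,5}
depth 2: {3,4}  total {0,1,2,3,4,5}
R = {0,1,2,3,4,5}
Path to 3: tau·tau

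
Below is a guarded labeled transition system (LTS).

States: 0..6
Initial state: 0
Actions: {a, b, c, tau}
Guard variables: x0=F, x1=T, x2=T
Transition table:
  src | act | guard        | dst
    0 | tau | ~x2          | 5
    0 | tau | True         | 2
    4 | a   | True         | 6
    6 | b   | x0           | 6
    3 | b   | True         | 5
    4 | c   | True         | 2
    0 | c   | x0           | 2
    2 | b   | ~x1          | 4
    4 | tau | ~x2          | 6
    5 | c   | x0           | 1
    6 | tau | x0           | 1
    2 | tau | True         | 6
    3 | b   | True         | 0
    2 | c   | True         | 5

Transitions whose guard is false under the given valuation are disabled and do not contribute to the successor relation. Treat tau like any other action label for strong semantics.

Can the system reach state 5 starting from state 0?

Answer: REACHABLE

Analysis:
7 transition(s) survive guard evaluation.
L0 = {0}
L1 = {2}  cumulative {0,2}
L2 = {5,6}  cumulative {0,2,5,6}
Reachable = {0,2,5,6}
Path to 5: tau·c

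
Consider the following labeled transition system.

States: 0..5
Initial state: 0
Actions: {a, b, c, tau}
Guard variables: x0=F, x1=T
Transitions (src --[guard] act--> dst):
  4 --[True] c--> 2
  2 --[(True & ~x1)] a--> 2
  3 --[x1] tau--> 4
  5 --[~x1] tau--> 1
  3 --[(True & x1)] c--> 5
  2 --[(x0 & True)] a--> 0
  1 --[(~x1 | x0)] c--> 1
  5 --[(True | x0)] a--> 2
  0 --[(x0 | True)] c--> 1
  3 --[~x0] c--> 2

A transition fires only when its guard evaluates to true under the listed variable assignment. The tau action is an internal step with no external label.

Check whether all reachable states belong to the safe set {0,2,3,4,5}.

Safe = {0,2,3,4,5}
R = {0,1}
  0: ✓
  1: VIOLATES
counterexample path to 1: c

Answer: INVARIANT VIOLATED at state 1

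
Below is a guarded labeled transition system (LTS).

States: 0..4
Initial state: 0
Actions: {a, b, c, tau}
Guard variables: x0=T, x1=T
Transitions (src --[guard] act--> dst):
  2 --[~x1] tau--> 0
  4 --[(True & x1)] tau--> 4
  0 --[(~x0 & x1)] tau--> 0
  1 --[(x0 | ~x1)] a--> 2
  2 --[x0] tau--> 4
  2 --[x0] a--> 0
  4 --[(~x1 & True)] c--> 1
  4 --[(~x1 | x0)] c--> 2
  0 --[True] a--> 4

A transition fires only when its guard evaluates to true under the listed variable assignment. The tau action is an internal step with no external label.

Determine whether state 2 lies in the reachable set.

Answer: REACHABLE

Working:
6 transition(s) survive guard evaluation.
depth 0: {0}
depth 1: {4}  now seen {0,4}
depth 2: {2}  now seen {0,2,4}
Reach set: {0,2,4}
Path to 2: a·c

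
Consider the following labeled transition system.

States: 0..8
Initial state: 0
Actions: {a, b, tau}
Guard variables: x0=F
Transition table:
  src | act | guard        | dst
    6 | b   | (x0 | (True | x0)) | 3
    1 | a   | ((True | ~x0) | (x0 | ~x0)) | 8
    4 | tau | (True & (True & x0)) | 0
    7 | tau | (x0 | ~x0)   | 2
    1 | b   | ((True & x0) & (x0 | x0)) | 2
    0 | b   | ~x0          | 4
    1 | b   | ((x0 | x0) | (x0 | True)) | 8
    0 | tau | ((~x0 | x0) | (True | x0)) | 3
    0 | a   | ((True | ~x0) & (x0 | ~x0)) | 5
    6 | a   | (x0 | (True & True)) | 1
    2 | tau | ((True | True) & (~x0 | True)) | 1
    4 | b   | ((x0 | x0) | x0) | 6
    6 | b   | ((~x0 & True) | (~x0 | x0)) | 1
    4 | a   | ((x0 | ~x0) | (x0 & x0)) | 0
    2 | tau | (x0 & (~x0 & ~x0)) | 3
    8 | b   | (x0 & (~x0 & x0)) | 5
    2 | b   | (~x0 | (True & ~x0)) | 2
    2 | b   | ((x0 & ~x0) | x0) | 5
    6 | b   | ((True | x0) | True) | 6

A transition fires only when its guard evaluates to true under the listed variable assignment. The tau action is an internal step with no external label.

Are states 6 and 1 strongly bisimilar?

Bisimulation quotient by refinement:
  round 0: {{0,1,2,3,4,5,6,7,8}}
  round 1: {{0},{1,6},{2},{3,5,8},{4},{7}}
  round 2: {{0},{1},{2},{3,5,8},{4},{6},{7}}
stable after 3 split(s): 7 block(s)
class of 6: {6}; class of 1: {1}

Answer: NOT BISIMILAR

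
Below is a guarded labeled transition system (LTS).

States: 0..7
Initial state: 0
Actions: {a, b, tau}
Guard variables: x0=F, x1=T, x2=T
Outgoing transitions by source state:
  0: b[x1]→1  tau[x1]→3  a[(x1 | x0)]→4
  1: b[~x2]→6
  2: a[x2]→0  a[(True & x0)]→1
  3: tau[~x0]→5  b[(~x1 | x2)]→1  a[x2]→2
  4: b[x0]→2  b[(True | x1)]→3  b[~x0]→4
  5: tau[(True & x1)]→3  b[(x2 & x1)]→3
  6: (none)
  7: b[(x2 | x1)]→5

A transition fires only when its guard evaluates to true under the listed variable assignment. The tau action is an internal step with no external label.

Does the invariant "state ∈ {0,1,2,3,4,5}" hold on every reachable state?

Inv-set: {0,1,2,3,4,5}
R = {0,1,2,3,4,5}
  0: ok
  1: ok
  2: ok
  3: ok
  4: ok
  5: ok

Answer: INVARIANT HOLDS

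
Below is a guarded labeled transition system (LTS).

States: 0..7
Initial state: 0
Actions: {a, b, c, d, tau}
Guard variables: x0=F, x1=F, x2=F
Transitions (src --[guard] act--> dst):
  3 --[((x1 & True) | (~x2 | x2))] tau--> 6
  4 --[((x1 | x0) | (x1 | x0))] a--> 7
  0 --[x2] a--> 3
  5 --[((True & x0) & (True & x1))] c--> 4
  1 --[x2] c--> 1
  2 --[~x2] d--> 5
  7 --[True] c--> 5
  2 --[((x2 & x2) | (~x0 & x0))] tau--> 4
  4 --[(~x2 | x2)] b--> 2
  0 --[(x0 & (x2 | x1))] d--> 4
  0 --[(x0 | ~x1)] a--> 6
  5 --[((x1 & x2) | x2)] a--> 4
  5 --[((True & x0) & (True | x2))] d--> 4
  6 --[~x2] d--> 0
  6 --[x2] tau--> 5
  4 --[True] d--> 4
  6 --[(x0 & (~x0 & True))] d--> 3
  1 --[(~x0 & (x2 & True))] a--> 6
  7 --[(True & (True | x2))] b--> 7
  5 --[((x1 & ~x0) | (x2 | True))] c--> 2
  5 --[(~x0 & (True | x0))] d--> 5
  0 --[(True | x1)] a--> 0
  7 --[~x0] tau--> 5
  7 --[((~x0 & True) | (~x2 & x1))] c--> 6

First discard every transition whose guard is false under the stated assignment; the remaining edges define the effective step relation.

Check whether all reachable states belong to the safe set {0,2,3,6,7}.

Answer: INVARIANT HOLDS

Analysis:
Inv-set: {0,2,3,6,7}
R = {0,6}
  0: ok
  6: ok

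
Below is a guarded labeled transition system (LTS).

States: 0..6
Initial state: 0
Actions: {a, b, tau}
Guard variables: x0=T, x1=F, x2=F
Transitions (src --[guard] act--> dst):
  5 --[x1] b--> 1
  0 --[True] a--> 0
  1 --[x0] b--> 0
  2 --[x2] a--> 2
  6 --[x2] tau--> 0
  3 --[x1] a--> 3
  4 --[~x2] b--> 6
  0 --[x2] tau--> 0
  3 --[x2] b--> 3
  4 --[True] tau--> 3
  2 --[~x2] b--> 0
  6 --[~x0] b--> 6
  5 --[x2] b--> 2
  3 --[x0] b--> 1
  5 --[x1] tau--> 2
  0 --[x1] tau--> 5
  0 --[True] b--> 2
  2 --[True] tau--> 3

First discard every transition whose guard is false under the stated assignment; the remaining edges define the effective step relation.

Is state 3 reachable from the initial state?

After dropping false guards: 8 live edges.
Layer 0: {0}
Layer 1: {2}  now seen {0,2}
Layer 2: {3}  now seen {0,2,3}
Layer 3: {1}  now seen {0,1,2,3}
Reachable = {0,1,2,3}
trace reaching 3: b·tau

Answer: REACHABLE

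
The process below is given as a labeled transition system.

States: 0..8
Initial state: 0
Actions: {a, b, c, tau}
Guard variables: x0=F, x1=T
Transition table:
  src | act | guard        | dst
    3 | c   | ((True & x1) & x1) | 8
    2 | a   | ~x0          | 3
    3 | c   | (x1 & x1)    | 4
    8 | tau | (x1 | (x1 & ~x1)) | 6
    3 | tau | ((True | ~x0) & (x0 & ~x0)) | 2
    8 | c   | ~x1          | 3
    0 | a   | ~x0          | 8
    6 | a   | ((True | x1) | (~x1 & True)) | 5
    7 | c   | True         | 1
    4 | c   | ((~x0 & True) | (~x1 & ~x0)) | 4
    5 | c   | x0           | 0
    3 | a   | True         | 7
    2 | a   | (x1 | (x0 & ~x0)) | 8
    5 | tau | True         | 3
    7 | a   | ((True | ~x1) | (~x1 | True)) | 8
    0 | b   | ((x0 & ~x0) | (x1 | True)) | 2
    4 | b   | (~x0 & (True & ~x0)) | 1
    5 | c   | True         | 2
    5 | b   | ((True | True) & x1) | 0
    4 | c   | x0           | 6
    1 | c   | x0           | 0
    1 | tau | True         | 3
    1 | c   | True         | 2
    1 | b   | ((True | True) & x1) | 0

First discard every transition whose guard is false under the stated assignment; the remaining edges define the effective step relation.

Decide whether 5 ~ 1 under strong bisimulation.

Answer: BISIMILAR

Trace:
Refine partition for ~:
  π0 = {{0,1,2,3,4,5,6,7,8}}
  π1 = {{0},{1,5},{2,6},{3,7},{4},{8}}
  π2 = {{0},{1,5},{2},{3},{4},{6},{7},{8}}
Fixed point at round 3; 8 class(es).
5∈{1,5}, 1∈{1,5}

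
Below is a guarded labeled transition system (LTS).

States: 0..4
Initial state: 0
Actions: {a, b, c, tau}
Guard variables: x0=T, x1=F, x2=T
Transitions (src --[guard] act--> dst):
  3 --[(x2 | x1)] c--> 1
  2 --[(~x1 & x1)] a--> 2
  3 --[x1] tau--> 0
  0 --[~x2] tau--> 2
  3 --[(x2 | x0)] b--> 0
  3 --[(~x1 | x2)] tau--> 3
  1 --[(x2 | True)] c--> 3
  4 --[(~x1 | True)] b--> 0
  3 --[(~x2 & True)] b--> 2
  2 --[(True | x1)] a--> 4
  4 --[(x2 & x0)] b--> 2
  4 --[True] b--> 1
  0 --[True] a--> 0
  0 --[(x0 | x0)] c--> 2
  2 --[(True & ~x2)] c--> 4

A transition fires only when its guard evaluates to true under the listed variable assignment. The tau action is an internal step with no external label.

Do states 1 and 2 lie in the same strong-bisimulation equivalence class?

Bisimulation quotient by refinement:
  round 0: {{0,1,2,3,4}}
  round 1: {{0},{1},{2},{3},{4}}
Fixed point at round 2; 5 class(es).
class of 1: {1}; class of 2: {2}

Answer: NOT BISIMILAR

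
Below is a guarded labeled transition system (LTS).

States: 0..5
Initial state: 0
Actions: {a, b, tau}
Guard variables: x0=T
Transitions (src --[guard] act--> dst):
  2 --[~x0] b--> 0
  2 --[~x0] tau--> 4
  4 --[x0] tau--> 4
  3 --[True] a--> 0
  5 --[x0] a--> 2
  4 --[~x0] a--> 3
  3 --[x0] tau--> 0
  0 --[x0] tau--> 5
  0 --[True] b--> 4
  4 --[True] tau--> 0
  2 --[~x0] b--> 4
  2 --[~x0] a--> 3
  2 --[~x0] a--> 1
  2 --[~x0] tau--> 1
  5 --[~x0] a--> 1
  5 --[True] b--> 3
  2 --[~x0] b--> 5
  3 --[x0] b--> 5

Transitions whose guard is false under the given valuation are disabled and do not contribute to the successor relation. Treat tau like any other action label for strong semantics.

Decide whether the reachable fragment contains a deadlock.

Answer: DEADLOCK at state 2

Analysis:
Reach set: {0,2,3,4,5}
  0: b→4  tau→5  [2 out]
  2: ∅  [STUCK]
  3: a→0  b→5  tau→0  [3 out]
  4: tau→0  tau→4  [2 out]
  5: a→2  b→3  [2 out]
Path to 2: tau·a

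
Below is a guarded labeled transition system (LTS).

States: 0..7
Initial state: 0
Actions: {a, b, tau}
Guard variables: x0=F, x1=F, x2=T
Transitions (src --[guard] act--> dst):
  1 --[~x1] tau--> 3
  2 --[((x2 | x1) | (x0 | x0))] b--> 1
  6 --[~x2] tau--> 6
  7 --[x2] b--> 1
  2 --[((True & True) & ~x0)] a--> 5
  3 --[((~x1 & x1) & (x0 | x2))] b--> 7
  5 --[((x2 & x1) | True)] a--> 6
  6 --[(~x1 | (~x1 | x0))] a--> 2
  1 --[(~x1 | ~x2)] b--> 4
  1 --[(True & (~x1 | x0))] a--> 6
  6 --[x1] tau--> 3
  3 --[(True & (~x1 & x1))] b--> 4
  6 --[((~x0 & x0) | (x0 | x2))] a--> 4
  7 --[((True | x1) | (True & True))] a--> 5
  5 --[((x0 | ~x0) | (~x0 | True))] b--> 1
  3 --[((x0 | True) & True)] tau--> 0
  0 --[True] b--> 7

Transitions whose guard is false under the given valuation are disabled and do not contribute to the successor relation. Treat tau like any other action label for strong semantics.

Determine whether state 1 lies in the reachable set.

13 transition(s) survive guard evaluation.
L0 = {0}
L1 = {7}  total {0,7}
L2 = {1,5}  total {0,1,5,7}
L3 = {3,4,6}  total {0,1,3,4,5,6,7}
L4 = {2}  total {0,1,2,3,4,5,6,7}
Reachable = {0,1,2,3,4,5,6,7}
witness 1: b·b

Answer: REACHABLE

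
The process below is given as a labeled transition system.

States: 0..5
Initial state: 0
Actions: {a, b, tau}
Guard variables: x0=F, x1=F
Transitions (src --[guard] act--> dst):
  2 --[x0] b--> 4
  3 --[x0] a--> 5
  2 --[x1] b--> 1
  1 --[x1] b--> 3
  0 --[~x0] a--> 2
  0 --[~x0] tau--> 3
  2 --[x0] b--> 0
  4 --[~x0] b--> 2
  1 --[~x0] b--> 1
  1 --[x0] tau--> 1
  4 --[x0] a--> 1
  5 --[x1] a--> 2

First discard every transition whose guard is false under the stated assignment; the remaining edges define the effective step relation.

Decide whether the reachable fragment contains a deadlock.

Answer: DEADLOCK at state 2

Working:
Reach set: {0,2,3}
  0: a→2  tau→3  [2 out]
  2: ∅  [no exit]
  3: ∅  [no exit]
trace reaching 2: a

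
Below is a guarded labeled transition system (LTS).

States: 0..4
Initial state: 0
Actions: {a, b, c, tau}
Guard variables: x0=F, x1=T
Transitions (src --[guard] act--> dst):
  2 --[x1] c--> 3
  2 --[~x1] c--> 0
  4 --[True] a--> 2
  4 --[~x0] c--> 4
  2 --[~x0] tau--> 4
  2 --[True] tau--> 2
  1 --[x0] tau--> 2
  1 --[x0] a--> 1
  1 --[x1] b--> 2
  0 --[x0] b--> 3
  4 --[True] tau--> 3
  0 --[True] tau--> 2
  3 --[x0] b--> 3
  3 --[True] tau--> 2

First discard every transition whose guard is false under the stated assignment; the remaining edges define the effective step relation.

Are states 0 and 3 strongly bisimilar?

Bisimulation quotient by refinement:
  round 0: {{0,1,2,3,4}}
  round 1: {{0,3},{1},{2},{4}}
4 equivalence class(es) (converged in 2)
[0]={0,3}  [3]={0,3}

Answer: BISIMILAR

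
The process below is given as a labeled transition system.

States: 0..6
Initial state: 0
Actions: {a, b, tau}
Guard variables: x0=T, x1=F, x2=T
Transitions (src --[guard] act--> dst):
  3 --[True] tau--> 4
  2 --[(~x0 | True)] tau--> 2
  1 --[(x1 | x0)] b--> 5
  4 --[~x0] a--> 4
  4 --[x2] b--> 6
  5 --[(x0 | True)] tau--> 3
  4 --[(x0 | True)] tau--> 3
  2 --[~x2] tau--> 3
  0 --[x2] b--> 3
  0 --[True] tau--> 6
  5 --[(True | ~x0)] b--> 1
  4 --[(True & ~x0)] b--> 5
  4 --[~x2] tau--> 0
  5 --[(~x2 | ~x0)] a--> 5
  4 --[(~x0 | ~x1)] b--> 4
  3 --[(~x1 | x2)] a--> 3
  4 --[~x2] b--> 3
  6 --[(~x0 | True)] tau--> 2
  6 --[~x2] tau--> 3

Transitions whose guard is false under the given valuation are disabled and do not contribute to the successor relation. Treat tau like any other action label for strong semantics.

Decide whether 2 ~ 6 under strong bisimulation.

Refine partition for ~:
  round 0: {{0,1,2,3,4,5,6}}
  round 1: {{0,4,5},{1},{2,6},{3}}
  round 2: {{0},{1},{2,6},{3},{4},{5}}
6 equivalence class(es) (converged in 3)
class of 2: {2,6}; class of 6: {2,6}

Answer: BISIMILAR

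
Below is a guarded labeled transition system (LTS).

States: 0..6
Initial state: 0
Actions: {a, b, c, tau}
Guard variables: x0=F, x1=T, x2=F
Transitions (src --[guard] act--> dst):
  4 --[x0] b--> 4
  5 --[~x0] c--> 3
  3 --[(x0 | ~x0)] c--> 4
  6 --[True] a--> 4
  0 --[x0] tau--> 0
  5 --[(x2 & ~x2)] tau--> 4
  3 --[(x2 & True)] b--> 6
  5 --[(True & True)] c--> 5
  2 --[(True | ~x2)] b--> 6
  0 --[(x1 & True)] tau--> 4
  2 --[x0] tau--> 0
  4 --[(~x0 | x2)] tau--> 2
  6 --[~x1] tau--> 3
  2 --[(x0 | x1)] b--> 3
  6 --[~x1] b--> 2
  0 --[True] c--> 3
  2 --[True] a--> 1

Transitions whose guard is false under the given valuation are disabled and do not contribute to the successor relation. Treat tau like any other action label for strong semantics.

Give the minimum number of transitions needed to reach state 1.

Breadth-first toward 1:
  depth 0: {0}
  depth 1: {3,4}
  depth 2: {2}
  depth 3: {1,6}
1 enters at depth 3; path tau·tau·a

Answer: 3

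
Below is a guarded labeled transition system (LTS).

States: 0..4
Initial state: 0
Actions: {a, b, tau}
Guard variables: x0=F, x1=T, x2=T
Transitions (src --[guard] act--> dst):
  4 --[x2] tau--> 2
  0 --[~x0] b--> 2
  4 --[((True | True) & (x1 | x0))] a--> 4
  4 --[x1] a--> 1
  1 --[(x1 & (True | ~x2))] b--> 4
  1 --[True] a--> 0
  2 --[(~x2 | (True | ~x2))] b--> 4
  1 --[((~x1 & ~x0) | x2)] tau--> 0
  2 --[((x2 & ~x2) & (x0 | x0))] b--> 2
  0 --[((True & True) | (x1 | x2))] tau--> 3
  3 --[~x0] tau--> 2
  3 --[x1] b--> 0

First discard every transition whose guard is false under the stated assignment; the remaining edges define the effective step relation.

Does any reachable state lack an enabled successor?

Reach set: {0,1,2,3,4}
  0: b→2  tau→3  [deg 2]
  1: a→0  b→4  tau→0  [deg 3]
  2: b→4  [deg 1]
  3: b→0  tau→2  [deg 2]
  4: a→1  a→4  tau→2  [deg 3]

Answer: DEADLOCK-FREE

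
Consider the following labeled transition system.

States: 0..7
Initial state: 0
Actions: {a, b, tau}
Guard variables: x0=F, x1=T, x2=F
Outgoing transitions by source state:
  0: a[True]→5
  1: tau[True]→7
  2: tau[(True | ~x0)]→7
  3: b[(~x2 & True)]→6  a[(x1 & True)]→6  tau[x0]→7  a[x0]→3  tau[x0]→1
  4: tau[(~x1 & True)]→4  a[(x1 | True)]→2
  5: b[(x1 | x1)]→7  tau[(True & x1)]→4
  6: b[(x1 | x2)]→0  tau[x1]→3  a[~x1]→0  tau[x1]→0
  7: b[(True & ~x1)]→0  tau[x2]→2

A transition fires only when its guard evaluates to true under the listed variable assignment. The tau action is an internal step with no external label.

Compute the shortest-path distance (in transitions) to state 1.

Answer: UNREACHABLE

Trace:
BFS to 1:
  L0 = {0}
  L1 = {5}
  L2 = {4,7}
  L3 = {2}
1 never appears.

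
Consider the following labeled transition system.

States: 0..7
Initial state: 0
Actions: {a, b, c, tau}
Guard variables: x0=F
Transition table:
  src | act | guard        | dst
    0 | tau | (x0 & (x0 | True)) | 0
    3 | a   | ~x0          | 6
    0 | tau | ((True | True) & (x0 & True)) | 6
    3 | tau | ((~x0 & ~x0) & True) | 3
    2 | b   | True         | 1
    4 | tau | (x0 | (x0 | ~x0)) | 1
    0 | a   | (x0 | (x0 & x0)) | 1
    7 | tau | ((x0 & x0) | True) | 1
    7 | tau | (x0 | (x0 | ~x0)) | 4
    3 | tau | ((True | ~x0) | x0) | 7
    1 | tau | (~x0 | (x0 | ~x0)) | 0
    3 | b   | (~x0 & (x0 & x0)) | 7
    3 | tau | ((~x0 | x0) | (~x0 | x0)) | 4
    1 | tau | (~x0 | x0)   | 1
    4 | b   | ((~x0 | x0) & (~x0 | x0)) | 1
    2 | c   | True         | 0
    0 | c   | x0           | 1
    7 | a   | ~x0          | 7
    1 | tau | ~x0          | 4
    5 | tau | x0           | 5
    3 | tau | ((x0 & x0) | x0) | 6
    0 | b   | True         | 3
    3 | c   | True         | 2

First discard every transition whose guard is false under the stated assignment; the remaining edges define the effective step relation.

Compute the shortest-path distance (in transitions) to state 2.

Answer: 2

Trace:
Breadth-first toward 2:
  depth 0: {0}
  depth 1: {3}
  depth 2: {2,4,6,7}
depth(2)=2, e.g. b·c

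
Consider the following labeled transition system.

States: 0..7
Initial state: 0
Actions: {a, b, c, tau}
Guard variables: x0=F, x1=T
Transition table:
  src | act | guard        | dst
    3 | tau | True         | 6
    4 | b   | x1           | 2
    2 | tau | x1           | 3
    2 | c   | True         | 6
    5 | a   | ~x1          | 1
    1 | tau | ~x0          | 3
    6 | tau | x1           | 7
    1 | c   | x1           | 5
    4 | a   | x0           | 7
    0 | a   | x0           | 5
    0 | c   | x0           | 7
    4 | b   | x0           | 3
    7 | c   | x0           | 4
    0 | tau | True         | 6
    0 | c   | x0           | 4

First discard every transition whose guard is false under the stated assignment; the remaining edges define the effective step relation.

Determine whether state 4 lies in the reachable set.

After dropping false guards: 8 live edges.
L0 = {0}
L1 = {6}  total {0,6}
L2 = {7}  total {0,6,7}
Reach set: {0,6,7}

Answer: UNREACHABLE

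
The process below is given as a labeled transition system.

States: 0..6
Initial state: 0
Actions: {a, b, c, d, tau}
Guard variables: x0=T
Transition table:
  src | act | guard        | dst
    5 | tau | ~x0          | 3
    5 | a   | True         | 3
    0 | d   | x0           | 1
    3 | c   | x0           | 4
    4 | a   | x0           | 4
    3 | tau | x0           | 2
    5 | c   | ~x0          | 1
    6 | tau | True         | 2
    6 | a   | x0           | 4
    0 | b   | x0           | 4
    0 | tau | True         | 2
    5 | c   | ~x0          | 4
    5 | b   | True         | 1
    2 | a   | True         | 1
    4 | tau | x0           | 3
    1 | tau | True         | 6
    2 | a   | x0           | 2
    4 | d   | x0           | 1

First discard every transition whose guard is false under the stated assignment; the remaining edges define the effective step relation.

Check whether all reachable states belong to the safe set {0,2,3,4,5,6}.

Answer: INVARIANT VIOLATED at state 1

Analysis:
Allowed set {0,2,3,4,5,6}
R = {0,1,2,3,4,6}
  0: ✓
  1: ✗ unsafe
  2: ✓
  3: ✓
  4: ✓
  6: ✓
reach 1 via d — violates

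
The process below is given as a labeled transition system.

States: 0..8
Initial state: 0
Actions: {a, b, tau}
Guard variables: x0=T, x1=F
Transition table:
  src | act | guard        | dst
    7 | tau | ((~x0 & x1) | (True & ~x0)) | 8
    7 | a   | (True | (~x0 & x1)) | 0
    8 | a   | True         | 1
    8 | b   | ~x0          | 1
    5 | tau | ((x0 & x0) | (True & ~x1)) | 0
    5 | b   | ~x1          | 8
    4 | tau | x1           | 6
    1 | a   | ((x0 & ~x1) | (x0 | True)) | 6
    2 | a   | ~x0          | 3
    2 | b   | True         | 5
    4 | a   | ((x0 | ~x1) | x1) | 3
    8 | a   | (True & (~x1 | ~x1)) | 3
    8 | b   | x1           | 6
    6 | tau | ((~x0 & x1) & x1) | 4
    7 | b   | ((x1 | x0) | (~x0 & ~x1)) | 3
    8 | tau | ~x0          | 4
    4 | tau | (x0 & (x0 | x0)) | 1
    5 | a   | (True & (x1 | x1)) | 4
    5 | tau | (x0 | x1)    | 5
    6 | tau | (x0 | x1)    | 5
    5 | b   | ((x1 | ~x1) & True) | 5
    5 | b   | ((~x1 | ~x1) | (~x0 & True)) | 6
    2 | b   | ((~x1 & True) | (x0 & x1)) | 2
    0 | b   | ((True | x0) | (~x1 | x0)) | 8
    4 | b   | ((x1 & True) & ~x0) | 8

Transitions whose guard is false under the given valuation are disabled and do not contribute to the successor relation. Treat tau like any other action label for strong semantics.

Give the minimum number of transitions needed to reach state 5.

Answer: 4

Trace:
BFS to 5:
  Layer 0: {0}
  Layer 1: {8}
  Layer 2: {1,3}
  Layer 3: {6}
  Layer 4: {5}
5 enters at depth 4; path b·a·a·tau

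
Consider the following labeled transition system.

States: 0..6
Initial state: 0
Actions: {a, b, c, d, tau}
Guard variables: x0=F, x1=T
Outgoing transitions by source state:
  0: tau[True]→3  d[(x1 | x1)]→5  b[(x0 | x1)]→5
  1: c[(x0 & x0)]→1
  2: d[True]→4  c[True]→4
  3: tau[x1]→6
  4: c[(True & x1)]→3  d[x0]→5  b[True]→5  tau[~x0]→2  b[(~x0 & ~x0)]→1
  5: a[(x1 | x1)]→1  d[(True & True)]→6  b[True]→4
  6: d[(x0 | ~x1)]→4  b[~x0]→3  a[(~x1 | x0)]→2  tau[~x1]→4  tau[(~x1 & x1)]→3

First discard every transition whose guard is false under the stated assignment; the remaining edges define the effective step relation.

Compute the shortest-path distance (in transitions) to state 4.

Answer: 2

Working:
Layered search for 4:
  Layer 0: {0}
  Layer 1: {3,5}
  Layer 2: {1,4,6}
first hit 4 at d=2 via b·b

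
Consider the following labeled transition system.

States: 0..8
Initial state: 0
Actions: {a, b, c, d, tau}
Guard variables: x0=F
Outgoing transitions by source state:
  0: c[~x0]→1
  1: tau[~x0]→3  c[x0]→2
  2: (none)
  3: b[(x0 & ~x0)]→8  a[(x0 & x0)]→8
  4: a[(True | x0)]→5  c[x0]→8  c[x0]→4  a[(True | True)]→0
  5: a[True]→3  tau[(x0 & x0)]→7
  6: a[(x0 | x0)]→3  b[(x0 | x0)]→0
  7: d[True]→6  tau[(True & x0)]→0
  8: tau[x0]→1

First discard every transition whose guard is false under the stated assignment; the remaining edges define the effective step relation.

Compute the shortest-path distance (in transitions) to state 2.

Layered search for 2:
  L0 = {0}
  L1 = {1}
  L2 = {3}
2 never appears.

Answer: UNREACHABLE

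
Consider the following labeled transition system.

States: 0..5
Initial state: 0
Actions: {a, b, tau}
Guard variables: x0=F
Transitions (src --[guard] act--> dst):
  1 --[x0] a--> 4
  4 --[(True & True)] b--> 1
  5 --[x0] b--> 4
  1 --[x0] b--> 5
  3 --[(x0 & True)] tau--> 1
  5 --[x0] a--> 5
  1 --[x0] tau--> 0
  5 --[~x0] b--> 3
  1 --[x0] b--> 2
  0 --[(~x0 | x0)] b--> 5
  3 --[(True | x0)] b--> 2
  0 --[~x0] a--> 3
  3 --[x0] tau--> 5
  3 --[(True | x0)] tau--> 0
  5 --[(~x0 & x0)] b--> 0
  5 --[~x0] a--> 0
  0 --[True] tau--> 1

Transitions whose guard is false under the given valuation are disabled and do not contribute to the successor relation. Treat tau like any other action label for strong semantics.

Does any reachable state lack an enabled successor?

R = {0,1,2,3,5}
  0: a→3  b→5  tau→1  [3 out]
  1: ∅  [deadlock]
  2: ∅  [deadlock]
  3: b→2  tau→0  [2 out]
  5: a→0  b→3  [2 out]
Path to 1: tau

Answer: DEADLOCK at state 1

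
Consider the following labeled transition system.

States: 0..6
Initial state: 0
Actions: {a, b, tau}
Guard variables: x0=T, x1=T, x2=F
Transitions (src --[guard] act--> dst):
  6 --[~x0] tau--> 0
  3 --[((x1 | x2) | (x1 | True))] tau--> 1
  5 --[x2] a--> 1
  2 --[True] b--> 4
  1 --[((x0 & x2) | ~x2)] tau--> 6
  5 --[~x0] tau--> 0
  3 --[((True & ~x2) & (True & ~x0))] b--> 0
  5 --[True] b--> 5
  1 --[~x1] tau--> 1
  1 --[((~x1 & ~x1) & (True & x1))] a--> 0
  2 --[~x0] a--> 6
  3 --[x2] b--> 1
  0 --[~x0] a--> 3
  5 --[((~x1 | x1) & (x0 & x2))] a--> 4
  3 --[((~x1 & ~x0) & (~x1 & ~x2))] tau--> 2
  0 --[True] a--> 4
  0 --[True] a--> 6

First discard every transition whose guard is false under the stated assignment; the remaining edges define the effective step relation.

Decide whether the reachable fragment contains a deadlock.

Answer: DEADLOCK at state 4

Analysis:
R = {0,4,6}
  0: a→4  a→6  [2 exit(s)]
  4: ∅  [STUCK]
  6: ∅  [STUCK]
Path to 4: a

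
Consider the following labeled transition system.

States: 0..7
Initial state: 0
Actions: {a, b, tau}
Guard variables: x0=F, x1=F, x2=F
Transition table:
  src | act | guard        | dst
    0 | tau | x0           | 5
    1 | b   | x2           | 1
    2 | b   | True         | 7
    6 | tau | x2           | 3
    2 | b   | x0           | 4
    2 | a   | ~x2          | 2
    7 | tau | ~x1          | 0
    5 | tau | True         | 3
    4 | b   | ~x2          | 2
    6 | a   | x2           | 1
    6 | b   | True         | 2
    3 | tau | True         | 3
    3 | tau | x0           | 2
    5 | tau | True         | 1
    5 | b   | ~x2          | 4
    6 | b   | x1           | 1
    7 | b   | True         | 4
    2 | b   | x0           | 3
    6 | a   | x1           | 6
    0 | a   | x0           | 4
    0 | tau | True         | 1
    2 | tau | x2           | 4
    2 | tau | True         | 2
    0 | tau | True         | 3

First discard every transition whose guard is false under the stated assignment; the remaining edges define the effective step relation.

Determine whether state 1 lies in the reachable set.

After dropping false guards: 13 live edges.
depth 0: {0}
depth 1: {1,3}  cumulative {0,1,3}
Reachable = {0,1,3}
trace reaching 1: tau

Answer: REACHABLE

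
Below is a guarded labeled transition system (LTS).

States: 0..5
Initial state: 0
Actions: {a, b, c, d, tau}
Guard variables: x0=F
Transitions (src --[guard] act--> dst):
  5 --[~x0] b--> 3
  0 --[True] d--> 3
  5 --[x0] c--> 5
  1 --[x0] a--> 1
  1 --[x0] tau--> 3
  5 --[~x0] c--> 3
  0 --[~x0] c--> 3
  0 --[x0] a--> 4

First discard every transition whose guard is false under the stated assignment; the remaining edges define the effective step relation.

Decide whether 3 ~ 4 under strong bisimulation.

Answer: BISIMILAR

Working:
Compute ~ classes (split until stable):
  P[0] = {{0,1,2,3,4,5}}
  P[1] = {{0},{1,2,3,4},{5}}
stable after 2 split(s): 3 block(s)
3∈{1,2,3,4}, 4∈{1,2,3,4}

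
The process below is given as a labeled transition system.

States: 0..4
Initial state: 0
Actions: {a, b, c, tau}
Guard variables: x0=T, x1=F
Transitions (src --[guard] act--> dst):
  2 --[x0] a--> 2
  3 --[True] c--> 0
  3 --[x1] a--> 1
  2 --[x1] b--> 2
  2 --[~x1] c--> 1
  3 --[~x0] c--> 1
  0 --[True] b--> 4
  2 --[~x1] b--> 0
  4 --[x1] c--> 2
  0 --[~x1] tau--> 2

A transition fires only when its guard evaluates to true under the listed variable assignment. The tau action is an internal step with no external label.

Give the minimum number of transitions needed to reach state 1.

Answer: 2

Analysis:
BFS to 1:
  depth 0: {0}
  depth 1: {2,4}
  depth 2: {1}
first hit 1 at d=2 via tau·c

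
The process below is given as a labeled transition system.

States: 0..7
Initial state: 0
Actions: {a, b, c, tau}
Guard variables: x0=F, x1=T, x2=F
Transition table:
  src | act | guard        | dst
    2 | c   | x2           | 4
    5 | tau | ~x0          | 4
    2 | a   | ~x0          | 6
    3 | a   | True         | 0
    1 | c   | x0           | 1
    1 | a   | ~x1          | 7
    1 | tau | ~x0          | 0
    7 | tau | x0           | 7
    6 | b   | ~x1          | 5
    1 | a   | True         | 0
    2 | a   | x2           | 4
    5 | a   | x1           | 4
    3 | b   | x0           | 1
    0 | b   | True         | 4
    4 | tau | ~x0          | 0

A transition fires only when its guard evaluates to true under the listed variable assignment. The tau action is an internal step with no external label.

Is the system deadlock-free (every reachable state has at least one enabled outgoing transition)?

Answer: DEADLOCK-FREE

Trace:
Reachable = {0,4}
  0: b→4  [deg 1]
  4: tau→0  [deg 1]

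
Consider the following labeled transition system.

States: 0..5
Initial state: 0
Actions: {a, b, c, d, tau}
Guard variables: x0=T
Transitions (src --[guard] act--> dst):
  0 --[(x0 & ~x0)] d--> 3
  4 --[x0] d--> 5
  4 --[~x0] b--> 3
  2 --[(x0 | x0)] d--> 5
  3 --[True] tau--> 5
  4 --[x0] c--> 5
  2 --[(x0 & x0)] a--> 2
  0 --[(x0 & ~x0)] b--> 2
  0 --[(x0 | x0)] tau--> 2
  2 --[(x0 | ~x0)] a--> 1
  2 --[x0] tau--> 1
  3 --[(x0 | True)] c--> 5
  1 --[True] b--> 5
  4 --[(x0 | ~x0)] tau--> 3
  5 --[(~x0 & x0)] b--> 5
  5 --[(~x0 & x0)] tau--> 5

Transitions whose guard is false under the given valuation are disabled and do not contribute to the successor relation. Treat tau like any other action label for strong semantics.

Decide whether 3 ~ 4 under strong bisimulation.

Bisimulation quotient by refinement:
  round 0: {{0,1,2,3,4,5}}
  round 1: {{0},{1},{2},{3},{4},{5}}
stable after 2 split(s): 6 block(s)
[3]={3}  [4]={4}

Answer: NOT BISIMILAR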